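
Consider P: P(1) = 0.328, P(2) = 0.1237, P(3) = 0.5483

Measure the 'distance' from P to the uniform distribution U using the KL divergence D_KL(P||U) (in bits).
0.2091 bits

U(i) = 1/3 for all i

D_KL(P||U) = Σ P(x) log₂(P(x) / (1/3))
           = Σ P(x) log₂(P(x)) + log₂(3)
           = log₂(3) - H(P)

H(P) = -Σ P(x) log₂(P(x)):
  -P(1)·log₂(P(1)) = -(0.328)·log₂(0.328) = 0.52750
  -P(2)·log₂(P(2)) = -(0.1237)·log₂(0.1237) = 0.37297
  -P(3)·log₂(P(3)) = -(0.5483)·log₂(0.5483) = 0.47536
H(P) = 0.52750 + 0.37297 + 0.47536 = 1.37583 bits

log₂(3) = 1.58496 bits

D_KL(P||U) = 1.58496 - 1.37583 = 0.20913 ≈ 0.2091 bits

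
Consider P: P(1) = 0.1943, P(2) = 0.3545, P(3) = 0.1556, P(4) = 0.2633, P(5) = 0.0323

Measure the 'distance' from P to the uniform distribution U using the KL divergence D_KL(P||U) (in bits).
0.2478 bits

U(i) = 1/5 for all i

D_KL(P||U) = Σ P(x) log₂(P(x) / (1/5))
           = Σ P(x) log₂(P(x)) + log₂(5)
           = log₂(5) - H(P)

H(P) = -Σ P(x) log₂(P(x)):
  -P(1)·log₂(P(1)) = -(0.1943)·log₂(0.1943) = 0.45926
  -P(2)·log₂(P(2)) = -(0.3545)·log₂(0.3545) = 0.53038
  -P(3)·log₂(P(3)) = -(0.1556)·log₂(0.1556) = 0.41764
  -P(4)·log₂(P(4)) = -(0.2633)·log₂(0.2633) = 0.50691
  -P(5)·log₂(P(5)) = -(0.0323)·log₂(0.0323) = 0.15996
H(P) = 0.45926 + 0.53038 + 0.41764 + 0.50691 + 0.15996 = 2.07415 bits

log₂(5) = 2.32193 bits

D_KL(P||U) = 2.32193 - 2.07415 = 0.24778 ≈ 0.2478 bits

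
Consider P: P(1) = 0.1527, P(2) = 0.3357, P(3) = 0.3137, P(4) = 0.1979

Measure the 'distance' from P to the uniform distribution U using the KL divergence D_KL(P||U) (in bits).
0.0702 bits

U(i) = 1/4 for all i

D_KL(P||U) = Σ P(x) log₂(P(x) / (1/4))
           = Σ P(x) log₂(P(x)) + log₂(4)
           = log₂(4) - H(P)

H(P) = -Σ P(x) log₂(P(x)):
  -P(1)·log₂(P(1)) = -(0.1527)·log₂(0.1527) = 0.41400
  -P(2)·log₂(P(2)) = -(0.3357)·log₂(0.3357) = 0.52865
  -P(3)·log₂(P(3)) = -(0.3137)·log₂(0.3137) = 0.52468
  -P(4)·log₂(P(4)) = -(0.1979)·log₂(0.1979) = 0.46252
H(P) = 0.41400 + 0.52865 + 0.52468 + 0.46252 = 1.92985 bits

log₂(4) = 2.00000 bits

D_KL(P||U) = 2.00000 - 1.92985 = 0.07015 ≈ 0.0702 bits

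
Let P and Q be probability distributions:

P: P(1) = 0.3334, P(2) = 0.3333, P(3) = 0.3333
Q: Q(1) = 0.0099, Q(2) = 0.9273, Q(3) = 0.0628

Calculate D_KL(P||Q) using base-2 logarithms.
2.0021 bits

D_KL(P||Q) = Σ P(x) log₂(P(x)/Q(x))

Computing term by term:
  P(1)·log₂(P(1)/Q(1)) = 0.3334·log₂(0.3334/0.0099) = 1.69157
  P(2)·log₂(P(2)/Q(2)) = 0.3333·log₂(0.3333/0.9273) = -0.49202
  P(3)·log₂(P(3)/Q(3)) = 0.3333·log₂(0.3333/0.0628) = 0.80258

D_KL(P||Q) = 1.69157 - 0.49202 + 0.80258 = 2.00213 ≈ 2.0021 bits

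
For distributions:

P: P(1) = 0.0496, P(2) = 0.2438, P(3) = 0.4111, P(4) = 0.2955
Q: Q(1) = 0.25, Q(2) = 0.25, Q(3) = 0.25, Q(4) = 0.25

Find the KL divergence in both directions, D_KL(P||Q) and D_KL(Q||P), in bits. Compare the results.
D_KL(P||Q) = 0.2417 bits, D_KL(Q||P) = 0.3527 bits. D_KL(Q||P) is larger than D_KL(P||Q) by 0.1110 bits; the two directions differ.

D_KL(P||Q) = Σ P(x) log₂(P(x)/Q(x))

Computing term by term:
  P(1)·log₂(P(1)/Q(1)) = 0.0496·log₂(0.0496/0.25) = -0.11574
  P(2)·log₂(P(2)/Q(2)) = 0.2438·log₂(0.2438/0.25) = -0.00883
  P(3)·log₂(P(3)/Q(3)) = 0.4111·log₂(0.4111/0.25) = 0.29499
  P(4)·log₂(P(4)/Q(4)) = 0.2955·log₂(0.2955/0.25) = 0.07128

D_KL(P||Q) = -0.11574 - 0.00883 + 0.29499 + 0.07128 = 0.24170 ≈ 0.2417 bits

D_KL(Q||P) = Σ Q(x) log₂(Q(x)/P(x))

Computing term by term:
  Q(1)·log₂(Q(1)/P(1)) = 0.25·log₂(0.25/0.0496) = 0.58338
  Q(2)·log₂(Q(2)/P(2)) = 0.25·log₂(0.25/0.2438) = 0.00906
  Q(3)·log₂(Q(3)/P(3)) = 0.25·log₂(0.25/0.4111) = -0.17939
  Q(4)·log₂(Q(4)/P(4)) = 0.25·log₂(0.25/0.2955) = -0.06031

D_KL(Q||P) = 0.58338 + 0.00906 - 0.17939 - 0.06031 = 0.35274 ≈ 0.3527 bits

These are NOT equal (difference: 0.1110 bits). KL divergence is asymmetric: D_KL(P||Q) ≠ D_KL(Q||P) in general.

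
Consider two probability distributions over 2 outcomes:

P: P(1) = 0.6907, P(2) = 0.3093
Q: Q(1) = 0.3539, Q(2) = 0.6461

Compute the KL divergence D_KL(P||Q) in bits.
0.3376 bits

D_KL(P||Q) = Σ P(x) log₂(P(x)/Q(x))

Computing term by term:
  P(1)·log₂(P(1)/Q(1)) = 0.6907·log₂(0.6907/0.3539) = 0.66633
  P(2)·log₂(P(2)/Q(2)) = 0.3093·log₂(0.3093/0.6461) = -0.32871

D_KL(P||Q) = 0.66633 - 0.32871 = 0.33762 ≈ 0.3376 bits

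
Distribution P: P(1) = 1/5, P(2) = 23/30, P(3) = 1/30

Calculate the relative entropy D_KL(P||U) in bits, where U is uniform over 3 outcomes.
0.6631 bits

U(i) = 1/3 for all i

D_KL(P||U) = Σ P(x) log₂(P(x) / (1/3))
           = Σ P(x) log₂(P(x)) + log₂(3)
           = log₂(3) - H(P)

H(P) = -Σ P(x) log₂(P(x)):
  -P(1)·log₂(P(1)) = -(1/5)·log₂(1/5) = 0.46439
  -P(2)·log₂(P(2)) = -(23/30)·log₂(23/30) = 0.29389
  -P(3)·log₂(P(3)) = -(1/30)·log₂(1/30) = 0.16356
H(P) = 0.46439 + 0.29389 + 0.16356 = 0.92184 bits

log₂(3) = 1.58496 bits

D_KL(P||U) = 1.58496 - 0.92184 = 0.66312 ≈ 0.6631 bits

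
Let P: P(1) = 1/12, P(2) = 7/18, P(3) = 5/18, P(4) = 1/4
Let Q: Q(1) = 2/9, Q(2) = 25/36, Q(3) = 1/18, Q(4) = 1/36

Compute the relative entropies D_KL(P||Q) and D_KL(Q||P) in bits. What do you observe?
D_KL(P||Q) = 0.9942 bits, D_KL(Q||P) = 0.6783 bits. The two directions give different values (D_KL(P||Q) exceeds D_KL(Q||P) by 0.3159 bits): KL divergence is asymmetric.

D_KL(P||Q) = Σ P(x) log₂(P(x)/Q(x))

Computing term by term:
  P(1)·log₂(P(1)/Q(1)) = (1/12)·log₂((1/12)/(2/9)) = -0.11792
  P(2)·log₂(P(2)/Q(2)) = (7/18)·log₂((7/18)/(25/36)) = -0.32531
  P(3)·log₂(P(3)/Q(3)) = (5/18)·log₂((5/18)/(1/18)) = 0.64498
  P(4)·log₂(P(4)/Q(4)) = (1/4)·log₂((1/4)/(1/36)) = 0.79248

D_KL(P||Q) = -0.11792 - 0.32531 + 0.64498 + 0.79248 = 0.99423 ≈ 0.9942 bits

D_KL(Q||P) = Σ Q(x) log₂(Q(x)/P(x))

Computing term by term:
  Q(1)·log₂(Q(1)/P(1)) = (2/9)·log₂((2/9)/(1/12)) = 0.31445
  Q(2)·log₂(Q(2)/P(2)) = (25/36)·log₂((25/36)/(7/18)) = 0.58090
  Q(3)·log₂(Q(3)/P(3)) = (1/18)·log₂((1/18)/(5/18)) = -0.12900
  Q(4)·log₂(Q(4)/P(4)) = (1/36)·log₂((1/36)/(1/4)) = -0.08805

D_KL(Q||P) = 0.31445 + 0.58090 - 0.12900 - 0.08805 = 0.67830 ≈ 0.6783 bits

These are NOT equal (difference: 0.3159 bits). KL divergence is asymmetric: D_KL(P||Q) ≠ D_KL(Q||P) in general.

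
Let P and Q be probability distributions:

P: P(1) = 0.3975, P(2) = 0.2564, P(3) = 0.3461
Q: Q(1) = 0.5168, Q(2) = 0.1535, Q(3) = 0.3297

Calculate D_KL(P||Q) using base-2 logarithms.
0.0635 bits

D_KL(P||Q) = Σ P(x) log₂(P(x)/Q(x))

Computing term by term:
  P(1)·log₂(P(1)/Q(1)) = 0.3975·log₂(0.3975/0.5168) = -0.15051
  P(2)·log₂(P(2)/Q(2)) = 0.2564·log₂(0.2564/0.1535) = 0.18978
  P(3)·log₂(P(3)/Q(3)) = 0.3461·log₂(0.3461/0.3297) = 0.02424

D_KL(P||Q) = -0.15051 + 0.18978 + 0.02424 = 0.06351 ≈ 0.0635 bits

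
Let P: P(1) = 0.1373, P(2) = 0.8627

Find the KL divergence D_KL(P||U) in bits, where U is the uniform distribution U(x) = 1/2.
0.4229 bits

U(i) = 1/2 for all i

D_KL(P||U) = Σ P(x) log₂(P(x) / (1/2))
           = Σ P(x) log₂(P(x)) + log₂(2)
           = log₂(2) - H(P)

H(P) = -Σ P(x) log₂(P(x)):
  -P(1)·log₂(P(1)) = -(0.1373)·log₂(0.1373) = 0.39331
  -P(2)·log₂(P(2)) = -(0.8627)·log₂(0.8627) = 0.18381
H(P) = 0.39331 + 0.18381 = 0.57712 bits

log₂(2) = 1.00000 bits

D_KL(P||U) = 1.00000 - 0.57712 = 0.42288 ≈ 0.4229 bits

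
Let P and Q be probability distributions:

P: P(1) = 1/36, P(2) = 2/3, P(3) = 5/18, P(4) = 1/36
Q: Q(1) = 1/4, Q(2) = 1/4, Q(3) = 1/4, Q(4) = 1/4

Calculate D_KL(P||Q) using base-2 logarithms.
0.8095 bits

D_KL(P||Q) = Σ P(x) log₂(P(x)/Q(x))

Computing term by term:
  P(1)·log₂(P(1)/Q(1)) = (1/36)·log₂((1/36)/(1/4)) = -0.08805
  P(2)·log₂(P(2)/Q(2)) = (2/3)·log₂((2/3)/(1/4)) = 0.94336
  P(3)·log₂(P(3)/Q(3)) = (5/18)·log₂((5/18)/(1/4)) = 0.04222
  P(4)·log₂(P(4)/Q(4)) = (1/36)·log₂((1/36)/(1/4)) = -0.08805

D_KL(P||Q) = -0.08805 + 0.94336 + 0.04222 - 0.08805 = 0.80948 ≈ 0.8095 bits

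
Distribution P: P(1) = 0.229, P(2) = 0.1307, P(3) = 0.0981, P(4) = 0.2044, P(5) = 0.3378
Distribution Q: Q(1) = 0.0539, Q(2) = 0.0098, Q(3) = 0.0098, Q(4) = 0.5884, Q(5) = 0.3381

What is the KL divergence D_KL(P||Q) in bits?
0.9802 bits

D_KL(P||Q) = Σ P(x) log₂(P(x)/Q(x))

Computing term by term:
  P(1)·log₂(P(1)/Q(1)) = 0.229·log₂(0.229/0.0539) = 0.47792
  P(2)·log₂(P(2)/Q(2)) = 0.1307·log₂(0.1307/0.0098) = 0.48847
  P(3)·log₂(P(3)/Q(3)) = 0.0981·log₂(0.0981/0.0098) = 0.32603
  P(4)·log₂(P(4)/Q(4)) = 0.2044·log₂(0.2044/0.5884) = -0.31179
  P(5)·log₂(P(5)/Q(5)) = 0.3378·log₂(0.3378/0.3381) = -0.00043

D_KL(P||Q) = 0.47792 + 0.48847 + 0.32603 - 0.31179 - 0.00043 = 0.98020 ≈ 0.9802 bits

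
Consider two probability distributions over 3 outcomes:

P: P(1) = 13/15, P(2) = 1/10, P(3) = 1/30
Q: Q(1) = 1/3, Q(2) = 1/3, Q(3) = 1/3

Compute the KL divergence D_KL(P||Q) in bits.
0.9103 bits

D_KL(P||Q) = Σ P(x) log₂(P(x)/Q(x))

Computing term by term:
  P(1)·log₂(P(1)/Q(1)) = (13/15)·log₂((13/15)/(1/3)) = 1.19471
  P(2)·log₂(P(2)/Q(2)) = (1/10)·log₂((1/10)/(1/3)) = -0.17370
  P(3)·log₂(P(3)/Q(3)) = (1/30)·log₂((1/30)/(1/3)) = -0.11073

D_KL(P||Q) = 1.19471 - 0.17370 - 0.11073 = 0.91028 ≈ 0.9103 bits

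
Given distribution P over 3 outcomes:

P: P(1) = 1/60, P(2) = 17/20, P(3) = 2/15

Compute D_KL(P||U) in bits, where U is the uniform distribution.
0.8996 bits

U(i) = 1/3 for all i

D_KL(P||U) = Σ P(x) log₂(P(x) / (1/3))
           = Σ P(x) log₂(P(x)) + log₂(3)
           = log₂(3) - H(P)

H(P) = -Σ P(x) log₂(P(x)):
  -P(1)·log₂(P(1)) = -(1/60)·log₂(1/60) = 0.09845
  -P(2)·log₂(P(2)) = -(17/20)·log₂(17/20) = 0.19930
  -P(3)·log₂(P(3)) = -(2/15)·log₂(2/15) = 0.38759
H(P) = 0.09845 + 0.19930 + 0.38759 = 0.68534 bits

log₂(3) = 1.58496 bits

D_KL(P||U) = 1.58496 - 0.68534 = 0.89962 ≈ 0.8996 bits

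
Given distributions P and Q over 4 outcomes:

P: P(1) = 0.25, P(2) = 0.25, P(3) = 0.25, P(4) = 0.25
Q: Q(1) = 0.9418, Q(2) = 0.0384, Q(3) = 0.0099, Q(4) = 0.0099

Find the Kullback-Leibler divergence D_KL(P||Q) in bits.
2.5265 bits

D_KL(P||Q) = Σ P(x) log₂(P(x)/Q(x))

Computing term by term:
  P(1)·log₂(P(1)/Q(1)) = 0.25·log₂(0.25/0.9418) = -0.47837
  P(2)·log₂(P(2)/Q(2)) = 0.25·log₂(0.25/0.0384) = 0.67569
  P(3)·log₂(P(3)/Q(3)) = 0.25·log₂(0.25/0.0099) = 1.16459
  P(4)·log₂(P(4)/Q(4)) = 0.25·log₂(0.25/0.0099) = 1.16459

D_KL(P||Q) = -0.47837 + 0.67569 + 1.16459 + 1.16459 = 2.52650 ≈ 2.5265 bits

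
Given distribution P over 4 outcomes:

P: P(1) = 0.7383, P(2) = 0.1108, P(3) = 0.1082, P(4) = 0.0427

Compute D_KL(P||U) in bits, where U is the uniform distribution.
0.7838 bits

U(i) = 1/4 for all i

D_KL(P||U) = Σ P(x) log₂(P(x) / (1/4))
           = Σ P(x) log₂(P(x)) + log₂(4)
           = log₂(4) - H(P)

H(P) = -Σ P(x) log₂(P(x)):
  -P(1)·log₂(P(1)) = -(0.7383)·log₂(0.7383) = 0.32317
  -P(2)·log₂(P(2)) = -(0.1108)·log₂(0.1108) = 0.35168
  -P(3)·log₂(P(3)) = -(0.1082)·log₂(0.1082) = 0.34713
  -P(4)·log₂(P(4)) = -(0.0427)·log₂(0.0427) = 0.19427
H(P) = 0.32317 + 0.35168 + 0.34713 + 0.19427 = 1.21625 bits

log₂(4) = 2.00000 bits

D_KL(P||U) = 2.00000 - 1.21625 = 0.78375 ≈ 0.7838 bits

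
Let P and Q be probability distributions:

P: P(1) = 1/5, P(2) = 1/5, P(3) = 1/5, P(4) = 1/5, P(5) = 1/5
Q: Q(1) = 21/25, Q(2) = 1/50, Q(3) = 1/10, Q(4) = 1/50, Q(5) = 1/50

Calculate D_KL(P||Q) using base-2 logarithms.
1.7791 bits

D_KL(P||Q) = Σ P(x) log₂(P(x)/Q(x))

Computing term by term:
  P(1)·log₂(P(1)/Q(1)) = (1/5)·log₂((1/5)/(21/25)) = -0.41408
  P(2)·log₂(P(2)/Q(2)) = (1/5)·log₂((1/5)/(1/50)) = 0.66439
  P(3)·log₂(P(3)/Q(3)) = (1/5)·log₂((1/5)/(1/10)) = 0.20000
  P(4)·log₂(P(4)/Q(4)) = (1/5)·log₂((1/5)/(1/50)) = 0.66439
  P(5)·log₂(P(5)/Q(5)) = (1/5)·log₂((1/5)/(1/50)) = 0.66439

D_KL(P||Q) = -0.41408 + 0.66439 + 0.20000 + 0.66439 + 0.66439 = 1.77909 ≈ 1.7791 bits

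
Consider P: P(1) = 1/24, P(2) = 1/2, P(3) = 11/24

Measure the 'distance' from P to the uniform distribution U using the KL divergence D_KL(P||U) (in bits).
0.3781 bits

U(i) = 1/3 for all i

D_KL(P||U) = Σ P(x) log₂(P(x) / (1/3))
           = Σ P(x) log₂(P(x)) + log₂(3)
           = log₂(3) - H(P)

H(P) = -Σ P(x) log₂(P(x)):
  -P(1)·log₂(P(1)) = -(1/24)·log₂(1/24) = 0.19104
  -P(2)·log₂(P(2)) = -(1/2)·log₂(1/2) = 0.50000
  -P(3)·log₂(P(3)) = -(11/24)·log₂(11/24) = 0.51587
H(P) = 0.19104 + 0.50000 + 0.51587 = 1.20691 bits

log₂(3) = 1.58496 bits

D_KL(P||U) = 1.58496 - 1.20691 = 0.37805 ≈ 0.3781 bits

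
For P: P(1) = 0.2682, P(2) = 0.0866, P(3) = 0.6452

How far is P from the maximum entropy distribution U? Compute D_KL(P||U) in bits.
0.3622 bits

U(i) = 1/3 for all i

D_KL(P||U) = Σ P(x) log₂(P(x) / (1/3))
           = Σ P(x) log₂(P(x)) + log₂(3)
           = log₂(3) - H(P)

H(P) = -Σ P(x) log₂(P(x)):
  -P(1)·log₂(P(1)) = -(0.2682)·log₂(0.2682) = 0.50921
  -P(2)·log₂(P(2)) = -(0.0866)·log₂(0.0866) = 0.30565
  -P(3)·log₂(P(3)) = -(0.6452)·log₂(0.6452) = 0.40788
H(P) = 0.50921 + 0.30565 + 0.40788 = 1.22274 bits

log₂(3) = 1.58496 bits

D_KL(P||U) = 1.58496 - 1.22274 = 0.36222 ≈ 0.3622 bits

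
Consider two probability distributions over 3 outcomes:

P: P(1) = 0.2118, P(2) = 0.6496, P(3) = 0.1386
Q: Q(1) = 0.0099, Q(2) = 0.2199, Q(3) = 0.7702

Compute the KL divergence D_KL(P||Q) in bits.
1.6082 bits

D_KL(P||Q) = Σ P(x) log₂(P(x)/Q(x))

Computing term by term:
  P(1)·log₂(P(1)/Q(1)) = 0.2118·log₂(0.2118/0.0099) = 0.93597
  P(2)·log₂(P(2)/Q(2)) = 0.6496·log₂(0.6496/0.2199) = 1.01513
  P(3)·log₂(P(3)/Q(3)) = 0.1386·log₂(0.1386/0.7702) = -0.34294

D_KL(P||Q) = 0.93597 + 1.01513 - 0.34294 = 1.60816 ≈ 1.6082 bits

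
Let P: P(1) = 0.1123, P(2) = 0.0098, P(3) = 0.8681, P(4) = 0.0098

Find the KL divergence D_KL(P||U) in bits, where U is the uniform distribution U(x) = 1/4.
1.3378 bits

U(i) = 1/4 for all i

D_KL(P||U) = Σ P(x) log₂(P(x) / (1/4))
           = Σ P(x) log₂(P(x)) + log₂(4)
           = log₂(4) - H(P)

H(P) = -Σ P(x) log₂(P(x)):
  -P(1)·log₂(P(1)) = -(0.1123)·log₂(0.1123) = 0.35426
  -P(2)·log₂(P(2)) = -(0.0098)·log₂(0.0098) = 0.06540
  -P(3)·log₂(P(3)) = -(0.8681)·log₂(0.8681) = 0.17715
  -P(4)·log₂(P(4)) = -(0.0098)·log₂(0.0098) = 0.06540
H(P) = 0.35426 + 0.06540 + 0.17715 + 0.06540 = 0.66221 bits

log₂(4) = 2.00000 bits

D_KL(P||U) = 2.00000 - 0.66221 = 1.33779 ≈ 1.3378 bits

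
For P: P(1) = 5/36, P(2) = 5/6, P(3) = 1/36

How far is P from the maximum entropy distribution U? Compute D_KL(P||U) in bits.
0.8266 bits

U(i) = 1/3 for all i

D_KL(P||U) = Σ P(x) log₂(P(x) / (1/3))
           = Σ P(x) log₂(P(x)) + log₂(3)
           = log₂(3) - H(P)

H(P) = -Σ P(x) log₂(P(x)):
  -P(1)·log₂(P(1)) = -(5/36)·log₂(5/36) = 0.39556
  -P(2)·log₂(P(2)) = -(5/6)·log₂(5/6) = 0.21920
  -P(3)·log₂(P(3)) = -(1/36)·log₂(1/36) = 0.14361
H(P) = 0.39556 + 0.21920 + 0.14361 = 0.75837 bits

log₂(3) = 1.58496 bits

D_KL(P||U) = 1.58496 - 0.75837 = 0.82659 ≈ 0.8266 bits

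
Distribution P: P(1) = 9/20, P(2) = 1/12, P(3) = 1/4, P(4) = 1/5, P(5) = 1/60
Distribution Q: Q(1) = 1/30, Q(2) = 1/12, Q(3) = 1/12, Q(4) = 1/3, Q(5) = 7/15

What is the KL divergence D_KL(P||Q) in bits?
1.8584 bits

D_KL(P||Q) = Σ P(x) log₂(P(x)/Q(x))

Computing term by term:
  P(1)·log₂(P(1)/Q(1)) = (9/20)·log₂((9/20)/(1/30)) = 1.68970
  P(2)·log₂(P(2)/Q(2)) = (1/12)·log₂((1/12)/(1/12)) = 0.00000
  P(3)·log₂(P(3)/Q(3)) = (1/4)·log₂((1/4)/(1/12)) = 0.39624
  P(4)·log₂(P(4)/Q(4)) = (1/5)·log₂((1/5)/(1/3)) = -0.14739
  P(5)·log₂(P(5)/Q(5)) = (1/60)·log₂((1/60)/(7/15)) = -0.08012

D_KL(P||Q) = 1.68970 + 0.00000 + 0.39624 - 0.14739 - 0.08012 = 1.85843 ≈ 1.8584 bits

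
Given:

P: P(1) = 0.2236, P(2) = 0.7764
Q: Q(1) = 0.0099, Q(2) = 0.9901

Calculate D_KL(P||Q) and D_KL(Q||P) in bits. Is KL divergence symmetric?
D_KL(P||Q) = 0.7333 bits, D_KL(Q||P) = 0.3028 bits. No, KL divergence is not symmetric.

D_KL(P||Q) = Σ P(x) log₂(P(x)/Q(x))

Computing term by term:
  P(1)·log₂(P(1)/Q(1)) = 0.2236·log₂(0.2236/0.0099) = 1.00561
  P(2)·log₂(P(2)/Q(2)) = 0.7764·log₂(0.7764/0.9901) = -0.27234

D_KL(P||Q) = 1.00561 - 0.27234 = 0.73327 ≈ 0.7333 bits

D_KL(Q||P) = Σ Q(x) log₂(Q(x)/P(x))

Computing term by term:
  Q(1)·log₂(Q(1)/P(1)) = 0.0099·log₂(0.0099/0.2236) = -0.04452
  Q(2)·log₂(Q(2)/P(2)) = 0.9901·log₂(0.9901/0.7764) = 0.34730

D_KL(Q||P) = -0.04452 + 0.34730 = 0.30278 ≈ 0.3028 bits

These are NOT equal (difference: 0.4305 bits). KL divergence is asymmetric: D_KL(P||Q) ≠ D_KL(Q||P) in general.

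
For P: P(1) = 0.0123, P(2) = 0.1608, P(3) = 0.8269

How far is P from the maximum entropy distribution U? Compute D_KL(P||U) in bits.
0.8562 bits

U(i) = 1/3 for all i

D_KL(P||U) = Σ P(x) log₂(P(x) / (1/3))
           = Σ P(x) log₂(P(x)) + log₂(3)
           = log₂(3) - H(P)

H(P) = -Σ P(x) log₂(P(x)):
  -P(1)·log₂(P(1)) = -(0.0123)·log₂(0.0123) = 0.07805
  -P(2)·log₂(P(2)) = -(0.1608)·log₂(0.1608) = 0.42398
  -P(3)·log₂(P(3)) = -(0.8269)·log₂(0.8269) = 0.22675
H(P) = 0.07805 + 0.42398 + 0.22675 = 0.72878 bits

log₂(3) = 1.58496 bits

D_KL(P||U) = 1.58496 - 0.72878 = 0.85618 ≈ 0.8562 bits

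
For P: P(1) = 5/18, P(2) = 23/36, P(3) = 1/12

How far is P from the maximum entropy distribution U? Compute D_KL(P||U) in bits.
0.3599 bits

U(i) = 1/3 for all i

D_KL(P||U) = Σ P(x) log₂(P(x) / (1/3))
           = Σ P(x) log₂(P(x)) + log₂(3)
           = log₂(3) - H(P)

H(P) = -Σ P(x) log₂(P(x)):
  -P(1)·log₂(P(1)) = -(5/18)·log₂(5/18) = 0.51333
  -P(2)·log₂(P(2)) = -(23/36)·log₂(23/36) = 0.41295
  -P(3)·log₂(P(3)) = -(1/12)·log₂(1/12) = 0.29875
H(P) = 0.51333 + 0.41295 + 0.29875 = 1.22503 bits

log₂(3) = 1.58496 bits

D_KL(P||U) = 1.58496 - 1.22503 = 0.35993 ≈ 0.3599 bits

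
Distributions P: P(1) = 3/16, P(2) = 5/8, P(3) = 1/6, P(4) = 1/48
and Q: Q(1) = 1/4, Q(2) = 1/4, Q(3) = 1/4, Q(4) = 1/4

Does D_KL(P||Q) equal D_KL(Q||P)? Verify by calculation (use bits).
D_KL(P||Q) = 0.5762 bits, D_KL(Q||P) = 0.8158 bits. No — D_KL(P||Q) ≠ D_KL(Q||P) for this pair.

D_KL(P||Q) = Σ P(x) log₂(P(x)/Q(x))

Computing term by term:
  P(1)·log₂(P(1)/Q(1)) = (3/16)·log₂((3/16)/(1/4)) = -0.07782
  P(2)·log₂(P(2)/Q(2)) = (5/8)·log₂((5/8)/(1/4)) = 0.82621
  P(3)·log₂(P(3)/Q(3)) = (1/6)·log₂((1/6)/(1/4)) = -0.09749
  P(4)·log₂(P(4)/Q(4)) = (1/48)·log₂((1/48)/(1/4)) = -0.07469

D_KL(P||Q) = -0.07782 + 0.82621 - 0.09749 - 0.07469 = 0.57621 ≈ 0.5762 bits

D_KL(Q||P) = Σ Q(x) log₂(Q(x)/P(x))

Computing term by term:
  Q(1)·log₂(Q(1)/P(1)) = (1/4)·log₂((1/4)/(3/16)) = 0.10376
  Q(2)·log₂(Q(2)/P(2)) = (1/4)·log₂((1/4)/(5/8)) = -0.33048
  Q(3)·log₂(Q(3)/P(3)) = (1/4)·log₂((1/4)/(1/6)) = 0.14624
  Q(4)·log₂(Q(4)/P(4)) = (1/4)·log₂((1/4)/(1/48)) = 0.89624

D_KL(Q||P) = 0.10376 - 0.33048 + 0.14624 + 0.89624 = 0.81576 ≈ 0.8158 bits

These are NOT equal (difference: 0.2396 bits). KL divergence is asymmetric: D_KL(P||Q) ≠ D_KL(Q||P) in general.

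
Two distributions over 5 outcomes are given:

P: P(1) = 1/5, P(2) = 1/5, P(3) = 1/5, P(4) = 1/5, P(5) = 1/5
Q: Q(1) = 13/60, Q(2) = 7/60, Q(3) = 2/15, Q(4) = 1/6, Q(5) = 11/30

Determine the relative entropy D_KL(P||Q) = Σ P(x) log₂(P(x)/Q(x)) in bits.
0.1271 bits

D_KL(P||Q) = Σ P(x) log₂(P(x)/Q(x))

Computing term by term:
  P(1)·log₂(P(1)/Q(1)) = (1/5)·log₂((1/5)/(13/60)) = -0.02310
  P(2)·log₂(P(2)/Q(2)) = (1/5)·log₂((1/5)/(7/60)) = 0.15552
  P(3)·log₂(P(3)/Q(3)) = (1/5)·log₂((1/5)/(2/15)) = 0.11699
  P(4)·log₂(P(4)/Q(4)) = (1/5)·log₂((1/5)/(1/6)) = 0.05261
  P(5)·log₂(P(5)/Q(5)) = (1/5)·log₂((1/5)/(11/30)) = -0.17489

D_KL(P||Q) = -0.02310 + 0.15552 + 0.11699 + 0.05261 - 0.17489 = 0.12713 ≈ 0.1271 bits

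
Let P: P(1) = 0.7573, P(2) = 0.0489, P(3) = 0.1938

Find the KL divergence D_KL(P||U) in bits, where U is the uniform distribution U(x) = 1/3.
0.6095 bits

U(i) = 1/3 for all i

D_KL(P||U) = Σ P(x) log₂(P(x) / (1/3))
           = Σ P(x) log₂(P(x)) + log₂(3)
           = log₂(3) - H(P)

H(P) = -Σ P(x) log₂(P(x)):
  -P(1)·log₂(P(1)) = -(0.7573)·log₂(0.7573) = 0.30373
  -P(2)·log₂(P(2)) = -(0.0489)·log₂(0.0489) = 0.21291
  -P(3)·log₂(P(3)) = -(0.1938)·log₂(0.1938) = 0.45879
H(P) = 0.30373 + 0.21291 + 0.45879 = 0.97543 bits

log₂(3) = 1.58496 bits

D_KL(P||U) = 1.58496 - 0.97543 = 0.60953 ≈ 0.6095 bits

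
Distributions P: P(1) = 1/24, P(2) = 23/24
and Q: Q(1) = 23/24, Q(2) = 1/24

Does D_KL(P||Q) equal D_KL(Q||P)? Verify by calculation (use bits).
D_KL(P||Q) = 4.1466 bits, D_KL(Q||P) = 4.1466 bits. Yes — for this pair D_KL(P||Q) = D_KL(Q||P).

D_KL(P||Q) = Σ P(x) log₂(P(x)/Q(x))

Computing term by term:
  P(1)·log₂(P(1)/Q(1)) = (1/24)·log₂((1/24)/(23/24)) = -0.18848
  P(2)·log₂(P(2)/Q(2)) = (23/24)·log₂((23/24)/(1/24)) = 4.33508

D_KL(P||Q) = -0.18848 + 4.33508 = 4.14660 ≈ 4.1466 bits

D_KL(Q||P) = Σ Q(x) log₂(Q(x)/P(x))

Computing term by term:
  Q(1)·log₂(Q(1)/P(1)) = (23/24)·log₂((23/24)/(1/24)) = 4.33508
  Q(2)·log₂(Q(2)/P(2)) = (1/24)·log₂((1/24)/(23/24)) = -0.18848

D_KL(Q||P) = 4.33508 - 0.18848 = 4.14660 ≈ 4.1466 bits

These ARE equal here. Q is P with outcomes relabeled (Q(1) = P(2), Q(2) = P(1)) by a relabeling that is its own inverse, so the two sums contain exactly the same terms in a different order. This is a special case — KL divergence is not symmetric in general: D_KL(P||Q) ≠ D_KL(Q||P) for most P, Q.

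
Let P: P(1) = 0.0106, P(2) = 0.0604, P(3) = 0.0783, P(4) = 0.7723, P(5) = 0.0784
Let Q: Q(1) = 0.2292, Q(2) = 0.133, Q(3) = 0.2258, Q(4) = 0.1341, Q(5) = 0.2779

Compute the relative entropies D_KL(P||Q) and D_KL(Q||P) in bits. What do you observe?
D_KL(P||Q) = 1.5722 bits, D_KL(Q||P) = 1.6815 bits. The two directions give different values (D_KL(Q||P) exceeds D_KL(P||Q) by 0.1093 bits): KL divergence is asymmetric.

D_KL(P||Q) = Σ P(x) log₂(P(x)/Q(x))

Computing term by term:
  P(1)·log₂(P(1)/Q(1)) = 0.0106·log₂(0.0106/0.2292) = -0.04701
  P(2)·log₂(P(2)/Q(2)) = 0.0604·log₂(0.0604/0.133) = -0.06878
  P(3)·log₂(P(3)/Q(3)) = 0.0783·log₂(0.0783/0.2258) = -0.11964
  P(4)·log₂(P(4)/Q(4)) = 0.7723·log₂(0.7723/0.1341) = 1.95072
  P(5)·log₂(P(5)/Q(5)) = 0.0784·log₂(0.0784/0.2779) = -0.14313

D_KL(P||Q) = -0.04701 - 0.06878 - 0.11964 + 1.95072 - 0.14313 = 1.57216 ≈ 1.5722 bits

D_KL(Q||P) = Σ Q(x) log₂(Q(x)/P(x))

Computing term by term:
  Q(1)·log₂(Q(1)/P(1)) = 0.2292·log₂(0.2292/0.0106) = 1.01638
  Q(2)·log₂(Q(2)/P(2)) = 0.133·log₂(0.133/0.0604) = 0.15146
  Q(3)·log₂(Q(3)/P(3)) = 0.2258·log₂(0.2258/0.0783) = 0.34501
  Q(4)·log₂(Q(4)/P(4)) = 0.1341·log₂(0.1341/0.7723) = -0.33872
  Q(5)·log₂(Q(5)/P(5)) = 0.2779·log₂(0.2779/0.0784) = 0.50735

D_KL(Q||P) = 1.01638 + 0.15146 + 0.34501 - 0.33872 + 0.50735 = 1.68148 ≈ 1.6815 bits

These are NOT equal (difference: 0.1093 bits). KL divergence is asymmetric: D_KL(P||Q) ≠ D_KL(Q||P) in general.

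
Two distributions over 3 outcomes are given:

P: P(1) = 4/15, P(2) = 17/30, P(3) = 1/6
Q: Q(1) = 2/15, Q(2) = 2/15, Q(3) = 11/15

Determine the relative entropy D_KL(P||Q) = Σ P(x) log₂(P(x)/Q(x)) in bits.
1.0933 bits

D_KL(P||Q) = Σ P(x) log₂(P(x)/Q(x))

Computing term by term:
  P(1)·log₂(P(1)/Q(1)) = (4/15)·log₂((4/15)/(2/15)) = 0.26667
  P(2)·log₂(P(2)/Q(2)) = (17/30)·log₂((17/30)/(2/15)) = 1.18290
  P(3)·log₂(P(3)/Q(3)) = (1/6)·log₂((1/6)/(11/15)) = -0.35625

D_KL(P||Q) = 0.26667 + 1.18290 - 0.35625 = 1.09332 ≈ 1.0933 bits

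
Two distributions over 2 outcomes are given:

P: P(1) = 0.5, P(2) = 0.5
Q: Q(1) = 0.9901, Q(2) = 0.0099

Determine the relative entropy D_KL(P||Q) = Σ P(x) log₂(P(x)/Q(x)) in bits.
2.3364 bits

D_KL(P||Q) = Σ P(x) log₂(P(x)/Q(x))

Computing term by term:
  P(1)·log₂(P(1)/Q(1)) = 0.5·log₂(0.5/0.9901) = -0.49282
  P(2)·log₂(P(2)/Q(2)) = 0.5·log₂(0.5/0.0099) = 2.82918

D_KL(P||Q) = -0.49282 + 2.82918 = 2.33636 ≈ 2.3364 bits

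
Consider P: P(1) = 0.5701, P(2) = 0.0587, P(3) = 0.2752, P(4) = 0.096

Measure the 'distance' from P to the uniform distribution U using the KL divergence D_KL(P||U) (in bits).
0.4609 bits

U(i) = 1/4 for all i

D_KL(P||U) = Σ P(x) log₂(P(x) / (1/4))
           = Σ P(x) log₂(P(x)) + log₂(4)
           = log₂(4) - H(P)

H(P) = -Σ P(x) log₂(P(x)):
  -P(1)·log₂(P(1)) = -(0.5701)·log₂(0.5701) = 0.46219
  -P(2)·log₂(P(2)) = -(0.0587)·log₂(0.0587) = 0.24011
  -P(3)·log₂(P(3)) = -(0.2752)·log₂(0.2752) = 0.51227
  -P(4)·log₂(P(4)) = -(0.096)·log₂(0.096) = 0.32456
H(P) = 0.46219 + 0.24011 + 0.51227 + 0.32456 = 1.53913 bits

log₂(4) = 2.00000 bits

D_KL(P||U) = 2.00000 - 1.53913 = 0.46087 ≈ 0.4609 bits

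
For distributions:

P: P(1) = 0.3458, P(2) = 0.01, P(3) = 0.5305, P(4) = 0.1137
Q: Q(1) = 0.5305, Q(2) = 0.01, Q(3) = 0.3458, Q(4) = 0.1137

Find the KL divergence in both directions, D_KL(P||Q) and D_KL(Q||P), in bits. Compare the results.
D_KL(P||Q) = 0.1140 bits, D_KL(Q||P) = 0.1140 bits. The two directions give exactly the same value for this pair.

D_KL(P||Q) = Σ P(x) log₂(P(x)/Q(x))

Computing term by term:
  P(1)·log₂(P(1)/Q(1)) = 0.3458·log₂(0.3458/0.5305) = -0.21350
  P(2)·log₂(P(2)/Q(2)) = 0.01·log₂(0.01/0.01) = 0.00000
  P(3)·log₂(P(3)/Q(3)) = 0.5305·log₂(0.5305/0.3458) = 0.32754
  P(4)·log₂(P(4)/Q(4)) = 0.1137·log₂(0.1137/0.1137) = 0.00000

D_KL(P||Q) = -0.21350 + 0.00000 + 0.32754 + 0.00000 = 0.11404 ≈ 0.1140 bits

D_KL(Q||P) = Σ Q(x) log₂(Q(x)/P(x))

Computing term by term:
  Q(1)·log₂(Q(1)/P(1)) = 0.5305·log₂(0.5305/0.3458) = 0.32754
  Q(2)·log₂(Q(2)/P(2)) = 0.01·log₂(0.01/0.01) = 0.00000
  Q(3)·log₂(Q(3)/P(3)) = 0.3458·log₂(0.3458/0.5305) = -0.21350
  Q(4)·log₂(Q(4)/P(4)) = 0.1137·log₂(0.1137/0.1137) = 0.00000

D_KL(Q||P) = 0.32754 + 0.00000 - 0.21350 + 0.00000 = 0.11404 ≈ 0.1140 bits

These ARE equal here. Q is P with outcomes relabeled (Q(1) = P(3), Q(3) = P(1)) by a relabeling that is its own inverse, so the two sums contain exactly the same terms in a different order. This is a special case — KL divergence is not symmetric in general: D_KL(P||Q) ≠ D_KL(Q||P) for most P, Q.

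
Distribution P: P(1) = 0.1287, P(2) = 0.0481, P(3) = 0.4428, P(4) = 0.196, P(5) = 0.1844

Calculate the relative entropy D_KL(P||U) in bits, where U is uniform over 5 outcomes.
0.2997 bits

U(i) = 1/5 for all i

D_KL(P||U) = Σ P(x) log₂(P(x) / (1/5))
           = Σ P(x) log₂(P(x)) + log₂(5)
           = log₂(5) - H(P)

H(P) = -Σ P(x) log₂(P(x)):
  -P(1)·log₂(P(1)) = -(0.1287)·log₂(0.1287) = 0.38068
  -P(2)·log₂(P(2)) = -(0.0481)·log₂(0.0481) = 0.21057
  -P(3)·log₂(P(3)) = -(0.4428)·log₂(0.4428) = 0.52041
  -P(4)·log₂(P(4)) = -(0.196)·log₂(0.196) = 0.46081
  -P(5)·log₂(P(5)) = -(0.1844)·log₂(0.1844) = 0.44977
H(P) = 0.38068 + 0.21057 + 0.52041 + 0.46081 + 0.44977 = 2.02224 bits

log₂(5) = 2.32193 bits

D_KL(P||U) = 2.32193 - 2.02224 = 0.29969 ≈ 0.2997 bits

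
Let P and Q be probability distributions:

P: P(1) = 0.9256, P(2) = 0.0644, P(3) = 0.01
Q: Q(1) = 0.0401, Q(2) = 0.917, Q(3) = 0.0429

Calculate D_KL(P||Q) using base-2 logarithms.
3.9240 bits

D_KL(P||Q) = Σ P(x) log₂(P(x)/Q(x))

Computing term by term:
  P(1)·log₂(P(1)/Q(1)) = 0.9256·log₂(0.9256/0.0401) = 4.19178
  P(2)·log₂(P(2)/Q(2)) = 0.0644·log₂(0.0644/0.917) = -0.24677
  P(3)·log₂(P(3)/Q(3)) = 0.01·log₂(0.01/0.0429) = -0.02101

D_KL(P||Q) = 4.19178 - 0.24677 - 0.02101 = 3.92400 ≈ 3.9240 bits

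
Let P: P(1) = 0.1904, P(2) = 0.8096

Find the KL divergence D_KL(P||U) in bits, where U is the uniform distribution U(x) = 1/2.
0.2977 bits

U(i) = 1/2 for all i

D_KL(P||U) = Σ P(x) log₂(P(x) / (1/2))
           = Σ P(x) log₂(P(x)) + log₂(2)
           = log₂(2) - H(P)

H(P) = -Σ P(x) log₂(P(x)):
  -P(1)·log₂(P(1)) = -(0.1904)·log₂(0.1904) = 0.45561
  -P(2)·log₂(P(2)) = -(0.8096)·log₂(0.8096) = 0.24670
H(P) = 0.45561 + 0.24670 = 0.70231 bits

log₂(2) = 1.00000 bits

D_KL(P||U) = 1.00000 - 0.70231 = 0.29769 ≈ 0.2977 bits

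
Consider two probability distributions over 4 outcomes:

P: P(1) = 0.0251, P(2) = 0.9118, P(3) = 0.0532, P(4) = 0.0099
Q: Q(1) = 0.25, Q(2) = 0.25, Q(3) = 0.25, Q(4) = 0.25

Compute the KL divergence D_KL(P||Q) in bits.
1.4540 bits

D_KL(P||Q) = Σ P(x) log₂(P(x)/Q(x))

Computing term by term:
  P(1)·log₂(P(1)/Q(1)) = 0.0251·log₂(0.0251/0.25) = -0.08324
  P(2)·log₂(P(2)/Q(2)) = 0.9118·log₂(0.9118/0.25) = 1.70214
  P(3)·log₂(P(3)/Q(3)) = 0.0532·log₂(0.0532/0.25) = -0.11877
  P(4)·log₂(P(4)/Q(4)) = 0.0099·log₂(0.0099/0.25) = -0.04612

D_KL(P||Q) = -0.08324 + 1.70214 - 0.11877 - 0.04612 = 1.45401 ≈ 1.4540 bits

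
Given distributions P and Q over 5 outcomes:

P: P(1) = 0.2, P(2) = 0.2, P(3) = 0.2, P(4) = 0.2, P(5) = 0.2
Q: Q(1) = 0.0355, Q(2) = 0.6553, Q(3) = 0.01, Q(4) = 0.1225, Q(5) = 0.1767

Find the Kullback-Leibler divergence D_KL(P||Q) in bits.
1.1980 bits

D_KL(P||Q) = Σ P(x) log₂(P(x)/Q(x))

Computing term by term:
  P(1)·log₂(P(1)/Q(1)) = 0.2·log₂(0.2/0.0355) = 0.49882
  P(2)·log₂(P(2)/Q(2)) = 0.2·log₂(0.2/0.6553) = -0.34243
  P(3)·log₂(P(3)/Q(3)) = 0.2·log₂(0.2/0.01) = 0.86439
  P(4)·log₂(P(4)/Q(4)) = 0.2·log₂(0.2/0.1225) = 0.14144
  P(5)·log₂(P(5)/Q(5)) = 0.2·log₂(0.2/0.1767) = 0.03574

D_KL(P||Q) = 0.49882 - 0.34243 + 0.86439 + 0.14144 + 0.03574 = 1.19796 ≈ 1.1980 bits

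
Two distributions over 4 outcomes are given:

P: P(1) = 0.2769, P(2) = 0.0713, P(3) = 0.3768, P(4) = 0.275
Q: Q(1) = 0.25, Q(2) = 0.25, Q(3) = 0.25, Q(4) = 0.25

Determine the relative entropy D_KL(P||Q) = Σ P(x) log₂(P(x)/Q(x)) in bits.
0.1726 bits

D_KL(P||Q) = Σ P(x) log₂(P(x)/Q(x))

Computing term by term:
  P(1)·log₂(P(1)/Q(1)) = 0.2769·log₂(0.2769/0.25) = 0.04083
  P(2)·log₂(P(2)/Q(2)) = 0.0713·log₂(0.0713/0.25) = -0.12905
  P(3)·log₂(P(3)/Q(3)) = 0.3768·log₂(0.3768/0.25) = 0.22302
  P(4)·log₂(P(4)/Q(4)) = 0.275·log₂(0.275/0.25) = 0.03781

D_KL(P||Q) = 0.04083 - 0.12905 + 0.22302 + 0.03781 = 0.17261 ≈ 0.1726 bits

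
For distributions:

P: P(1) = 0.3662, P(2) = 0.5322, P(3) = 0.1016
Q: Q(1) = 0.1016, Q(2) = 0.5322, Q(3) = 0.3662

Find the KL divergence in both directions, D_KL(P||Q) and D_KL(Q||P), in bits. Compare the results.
D_KL(P||Q) = 0.4894 bits, D_KL(Q||P) = 0.4894 bits. The two directions give exactly the same value for this pair.

D_KL(P||Q) = Σ P(x) log₂(P(x)/Q(x))

Computing term by term:
  P(1)·log₂(P(1)/Q(1)) = 0.3662·log₂(0.3662/0.1016) = 0.67737
  P(2)·log₂(P(2)/Q(2)) = 0.5322·log₂(0.5322/0.5322) = 0.00000
  P(3)·log₂(P(3)/Q(3)) = 0.1016·log₂(0.1016/0.3662) = -0.18793

D_KL(P||Q) = 0.67737 + 0.00000 - 0.18793 = 0.48944 ≈ 0.4894 bits

D_KL(Q||P) = Σ Q(x) log₂(Q(x)/P(x))

Computing term by term:
  Q(1)·log₂(Q(1)/P(1)) = 0.1016·log₂(0.1016/0.3662) = -0.18793
  Q(2)·log₂(Q(2)/P(2)) = 0.5322·log₂(0.5322/0.5322) = 0.00000
  Q(3)·log₂(Q(3)/P(3)) = 0.3662·log₂(0.3662/0.1016) = 0.67737

D_KL(Q||P) = -0.18793 + 0.00000 + 0.67737 = 0.48944 ≈ 0.4894 bits

These ARE equal here. Q is P with outcomes relabeled (Q(1) = P(3), Q(3) = P(1)) by a relabeling that is its own inverse, so the two sums contain exactly the same terms in a different order. This is a special case — KL divergence is not symmetric in general: D_KL(P||Q) ≠ D_KL(Q||P) for most P, Q.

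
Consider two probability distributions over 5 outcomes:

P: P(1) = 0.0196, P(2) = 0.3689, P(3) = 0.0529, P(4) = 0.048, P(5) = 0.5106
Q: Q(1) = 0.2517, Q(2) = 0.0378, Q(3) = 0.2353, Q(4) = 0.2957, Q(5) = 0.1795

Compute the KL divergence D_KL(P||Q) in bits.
1.6706 bits

D_KL(P||Q) = Σ P(x) log₂(P(x)/Q(x))

Computing term by term:
  P(1)·log₂(P(1)/Q(1)) = 0.0196·log₂(0.0196/0.2517) = -0.07218
  P(2)·log₂(P(2)/Q(2)) = 0.3689·log₂(0.3689/0.0378) = 1.21249
  P(3)·log₂(P(3)/Q(3)) = 0.0529·log₂(0.0529/0.2353) = -0.11390
  P(4)·log₂(P(4)/Q(4)) = 0.048·log₂(0.048/0.2957) = -0.12591
  P(5)·log₂(P(5)/Q(5)) = 0.5106·log₂(0.5106/0.1795) = 0.77009

D_KL(P||Q) = -0.07218 + 1.21249 - 0.11390 - 0.12591 + 0.77009 = 1.67059 ≈ 1.6706 bits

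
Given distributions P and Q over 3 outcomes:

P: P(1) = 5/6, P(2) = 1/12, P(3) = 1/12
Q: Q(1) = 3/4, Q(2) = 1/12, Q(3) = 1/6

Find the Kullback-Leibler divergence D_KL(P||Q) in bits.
0.0433 bits

D_KL(P||Q) = Σ P(x) log₂(P(x)/Q(x))

Computing term by term:
  P(1)·log₂(P(1)/Q(1)) = (5/6)·log₂((5/6)/(3/4)) = 0.12667
  P(2)·log₂(P(2)/Q(2)) = (1/12)·log₂((1/12)/(1/12)) = 0.00000
  P(3)·log₂(P(3)/Q(3)) = (1/12)·log₂((1/12)/(1/6)) = -0.08333

D_KL(P||Q) = 0.12667 + 0.00000 - 0.08333 = 0.04334 ≈ 0.0433 bits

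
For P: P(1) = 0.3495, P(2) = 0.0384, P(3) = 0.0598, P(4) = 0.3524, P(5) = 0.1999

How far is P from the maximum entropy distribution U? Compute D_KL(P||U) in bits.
0.3737 bits

U(i) = 1/5 for all i

D_KL(P||U) = Σ P(x) log₂(P(x) / (1/5))
           = Σ P(x) log₂(P(x)) + log₂(5)
           = log₂(5) - H(P)

H(P) = -Σ P(x) log₂(P(x)):
  -P(1)·log₂(P(1)) = -(0.3495)·log₂(0.3495) = 0.53006
  -P(2)·log₂(P(2)) = -(0.0384)·log₂(0.0384) = 0.18059
  -P(3)·log₂(P(3)) = -(0.0598)·log₂(0.0598) = 0.24301
  -P(4)·log₂(P(4)) = -(0.3524)·log₂(0.3524) = 0.53026
  -P(5)·log₂(P(5)) = -(0.1999)·log₂(0.1999) = 0.46430
H(P) = 0.53006 + 0.18059 + 0.24301 + 0.53026 + 0.46430 = 1.94822 bits

log₂(5) = 2.32193 bits

D_KL(P||U) = 2.32193 - 1.94822 = 0.37371 ≈ 0.3737 bits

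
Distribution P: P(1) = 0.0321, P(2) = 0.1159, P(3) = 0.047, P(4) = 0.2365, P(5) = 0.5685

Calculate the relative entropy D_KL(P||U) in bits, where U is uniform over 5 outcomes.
0.6399 bits

U(i) = 1/5 for all i

D_KL(P||U) = Σ P(x) log₂(P(x) / (1/5))
           = Σ P(x) log₂(P(x)) + log₂(5)
           = log₂(5) - H(P)

H(P) = -Σ P(x) log₂(P(x)):
  -P(1)·log₂(P(1)) = -(0.0321)·log₂(0.0321) = 0.15926
  -P(2)·log₂(P(2)) = -(0.1159)·log₂(0.1159) = 0.36034
  -P(3)·log₂(P(3)) = -(0.047)·log₂(0.047) = 0.20733
  -P(4)·log₂(P(4)) = -(0.2365)·log₂(0.2365) = 0.49194
  -P(5)·log₂(P(5)) = -(0.5685)·log₂(0.5685) = 0.46320
H(P) = 0.15926 + 0.36034 + 0.20733 + 0.49194 + 0.46320 = 1.68207 bits

log₂(5) = 2.32193 bits

D_KL(P||U) = 2.32193 - 1.68207 = 0.63986 ≈ 0.6399 bits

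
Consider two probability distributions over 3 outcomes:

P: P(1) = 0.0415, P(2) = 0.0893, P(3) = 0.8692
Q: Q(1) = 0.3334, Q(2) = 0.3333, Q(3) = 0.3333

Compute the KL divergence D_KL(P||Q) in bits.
0.9076 bits

D_KL(P||Q) = Σ P(x) log₂(P(x)/Q(x))

Computing term by term:
  P(1)·log₂(P(1)/Q(1)) = 0.0415·log₂(0.0415/0.3334) = -0.12475
  P(2)·log₂(P(2)/Q(2)) = 0.0893·log₂(0.0893/0.3333) = -0.16968
  P(3)·log₂(P(3)/Q(3)) = 0.8692·log₂(0.8692/0.3333) = 1.20199

D_KL(P||Q) = -0.12475 - 0.16968 + 1.20199 = 0.90756 ≈ 0.9076 bits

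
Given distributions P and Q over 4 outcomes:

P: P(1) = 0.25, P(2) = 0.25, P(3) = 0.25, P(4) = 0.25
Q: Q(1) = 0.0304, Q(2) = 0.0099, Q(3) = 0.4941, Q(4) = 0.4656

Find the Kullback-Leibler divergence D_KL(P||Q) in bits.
1.4545 bits

D_KL(P||Q) = Σ P(x) log₂(P(x)/Q(x))

Computing term by term:
  P(1)·log₂(P(1)/Q(1)) = 0.25·log₂(0.25/0.0304) = 0.75995
  P(2)·log₂(P(2)/Q(2)) = 0.25·log₂(0.25/0.0099) = 1.16459
  P(3)·log₂(P(3)/Q(3)) = 0.25·log₂(0.25/0.4941) = -0.24572
  P(4)·log₂(P(4)/Q(4)) = 0.25·log₂(0.25/0.4656) = -0.22429

D_KL(P||Q) = 0.75995 + 1.16459 - 0.24572 - 0.22429 = 1.45453 ≈ 1.4545 bits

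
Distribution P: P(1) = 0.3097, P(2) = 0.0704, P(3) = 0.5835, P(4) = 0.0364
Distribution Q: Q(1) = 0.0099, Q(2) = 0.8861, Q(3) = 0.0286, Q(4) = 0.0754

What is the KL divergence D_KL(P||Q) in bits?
3.7815 bits

D_KL(P||Q) = Σ P(x) log₂(P(x)/Q(x))

Computing term by term:
  P(1)·log₂(P(1)/Q(1)) = 0.3097·log₂(0.3097/0.0099) = 1.53837
  P(2)·log₂(P(2)/Q(2)) = 0.0704·log₂(0.0704/0.8861) = -0.25723
  P(3)·log₂(P(3)/Q(3)) = 0.5835·log₂(0.5835/0.0286) = 2.53860
  P(4)·log₂(P(4)/Q(4)) = 0.0364·log₂(0.0364/0.0754) = -0.03824

D_KL(P||Q) = 1.53837 - 0.25723 + 2.53860 - 0.03824 = 3.78150 ≈ 3.7815 bits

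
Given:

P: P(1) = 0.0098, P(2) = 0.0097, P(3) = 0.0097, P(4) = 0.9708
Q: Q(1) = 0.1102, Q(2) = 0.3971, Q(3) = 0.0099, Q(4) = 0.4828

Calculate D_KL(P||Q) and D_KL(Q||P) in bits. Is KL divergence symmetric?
D_KL(P||Q) = 0.8919 bits, D_KL(Q||P) = 2.0251 bits. No, KL divergence is not symmetric.

D_KL(P||Q) = Σ P(x) log₂(P(x)/Q(x))

Computing term by term:
  P(1)·log₂(P(1)/Q(1)) = 0.0098·log₂(0.0098/0.1102) = -0.03421
  P(2)·log₂(P(2)/Q(2)) = 0.0097·log₂(0.0097/0.3971) = -0.05195
  P(3)·log₂(P(3)/Q(3)) = 0.0097·log₂(0.0097/0.0099) = -0.00029
  P(4)·log₂(P(4)/Q(4)) = 0.9708·log₂(0.9708/0.4828) = 0.97832

D_KL(P||Q) = -0.03421 - 0.05195 - 0.00029 + 0.97832 = 0.89187 ≈ 0.8919 bits

D_KL(Q||P) = Σ Q(x) log₂(Q(x)/P(x))

Computing term by term:
  Q(1)·log₂(Q(1)/P(1)) = 0.1102·log₂(0.1102/0.0098) = 0.38473
  Q(2)·log₂(Q(2)/P(2)) = 0.3971·log₂(0.3971/0.0097) = 2.12662
  Q(3)·log₂(Q(3)/P(3)) = 0.0099·log₂(0.0099/0.0097) = 0.00029
  Q(4)·log₂(Q(4)/P(4)) = 0.4828·log₂(0.4828/0.9708) = -0.48654

D_KL(Q||P) = 0.38473 + 2.12662 + 0.00029 - 0.48654 = 2.02510 ≈ 2.0251 bits

These are NOT equal (difference: 1.1332 bits). KL divergence is asymmetric: D_KL(P||Q) ≠ D_KL(Q||P) in general.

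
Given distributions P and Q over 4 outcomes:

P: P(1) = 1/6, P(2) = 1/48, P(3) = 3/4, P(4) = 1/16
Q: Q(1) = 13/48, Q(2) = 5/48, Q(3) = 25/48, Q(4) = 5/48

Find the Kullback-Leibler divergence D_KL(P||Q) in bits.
0.1834 bits

D_KL(P||Q) = Σ P(x) log₂(P(x)/Q(x))

Computing term by term:
  P(1)·log₂(P(1)/Q(1)) = (1/6)·log₂((1/6)/(13/48)) = -0.11674
  P(2)·log₂(P(2)/Q(2)) = (1/48)·log₂((1/48)/(5/48)) = -0.04837
  P(3)·log₂(P(3)/Q(3)) = (3/4)·log₂((3/4)/(25/48)) = 0.39455
  P(4)·log₂(P(4)/Q(4)) = (1/16)·log₂((1/16)/(5/48)) = -0.04606

D_KL(P||Q) = -0.11674 - 0.04837 + 0.39455 - 0.04606 = 0.18338 ≈ 0.1834 bits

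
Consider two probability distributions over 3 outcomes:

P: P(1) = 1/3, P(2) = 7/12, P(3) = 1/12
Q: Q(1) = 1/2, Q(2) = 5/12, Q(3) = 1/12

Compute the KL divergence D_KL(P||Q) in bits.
0.0882 bits

D_KL(P||Q) = Σ P(x) log₂(P(x)/Q(x))

Computing term by term:
  P(1)·log₂(P(1)/Q(1)) = (1/3)·log₂((1/3)/(1/2)) = -0.19499
  P(2)·log₂(P(2)/Q(2)) = (7/12)·log₂((7/12)/(5/12)) = 0.28317
  P(3)·log₂(P(3)/Q(3)) = (1/12)·log₂((1/12)/(1/12)) = 0.00000

D_KL(P||Q) = -0.19499 + 0.28317 + 0.00000 = 0.08818 ≈ 0.0882 bits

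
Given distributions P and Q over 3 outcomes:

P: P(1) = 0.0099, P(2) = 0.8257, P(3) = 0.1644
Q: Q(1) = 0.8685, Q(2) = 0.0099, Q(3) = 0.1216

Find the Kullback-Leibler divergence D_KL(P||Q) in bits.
5.2773 bits

D_KL(P||Q) = Σ P(x) log₂(P(x)/Q(x))

Computing term by term:
  P(1)·log₂(P(1)/Q(1)) = 0.0099·log₂(0.0099/0.8685) = -0.06390
  P(2)·log₂(P(2)/Q(2)) = 0.8257·log₂(0.8257/0.0099) = 5.26965
  P(3)·log₂(P(3)/Q(3)) = 0.1644·log₂(0.1644/0.1216) = 0.07153

D_KL(P||Q) = -0.06390 + 5.26965 + 0.07153 = 5.27728 ≈ 5.2773 bits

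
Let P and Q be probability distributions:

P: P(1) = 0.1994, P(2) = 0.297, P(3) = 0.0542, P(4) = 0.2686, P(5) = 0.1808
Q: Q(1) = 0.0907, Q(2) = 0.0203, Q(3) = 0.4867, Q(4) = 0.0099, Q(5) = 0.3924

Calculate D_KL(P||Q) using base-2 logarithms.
2.2816 bits

D_KL(P||Q) = Σ P(x) log₂(P(x)/Q(x))

Computing term by term:
  P(1)·log₂(P(1)/Q(1)) = 0.1994·log₂(0.1994/0.0907) = 0.22662
  P(2)·log₂(P(2)/Q(2)) = 0.297·log₂(0.297/0.0203) = 1.14966
  P(3)·log₂(P(3)/Q(3)) = 0.0542·log₂(0.0542/0.4867) = -0.17163
  P(4)·log₂(P(4)/Q(4)) = 0.2686·log₂(0.2686/0.0099) = 1.27904
  P(5)·log₂(P(5)/Q(5)) = 0.1808·log₂(0.1808/0.3924) = -0.20212

D_KL(P||Q) = 0.22662 + 1.14966 - 0.17163 + 1.27904 - 0.20212 = 2.28157 ≈ 2.2816 bits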